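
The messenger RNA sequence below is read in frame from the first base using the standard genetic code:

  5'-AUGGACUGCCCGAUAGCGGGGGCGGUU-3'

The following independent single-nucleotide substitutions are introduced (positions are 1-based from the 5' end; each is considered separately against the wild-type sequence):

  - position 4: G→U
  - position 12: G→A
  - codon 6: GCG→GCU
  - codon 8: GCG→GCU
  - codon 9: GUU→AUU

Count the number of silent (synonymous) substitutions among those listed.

3

Codon 2: GAC (Asp) → UAC (Tyr) — missense.
Codon 4: CCG (Pro) → CCA (Pro) — synonymous.
Codon 6: GCG (Ala) → GCU (Ala) — synonymous.
Codon 8: GCG (Ala) → GCU (Ala) — synonymous.
Codon 9: GUU (Val) → AUU (Ile) — missense.
Synonymous: 3 of 5.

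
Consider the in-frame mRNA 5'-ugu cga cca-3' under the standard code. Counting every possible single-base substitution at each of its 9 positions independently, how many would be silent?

Codon 1 (UGU, Cys): 1 synonymous substitution.
Codon 2 (CGA, Arg): 4 synonymous substitutions.
Codon 3 (CCA, Pro): 3 synonymous substitutions.
Total: 1 + 4 + 3 = 8.

8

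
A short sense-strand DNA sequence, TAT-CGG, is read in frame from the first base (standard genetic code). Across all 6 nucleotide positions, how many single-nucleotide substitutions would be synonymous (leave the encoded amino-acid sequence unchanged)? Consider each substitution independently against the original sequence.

5

Codon 1 (TAT, Tyr): 1 synonymous substitution.
Codon 2 (CGG, Arg): 4 synonymous substitutions.
Total: 1 + 4 = 5.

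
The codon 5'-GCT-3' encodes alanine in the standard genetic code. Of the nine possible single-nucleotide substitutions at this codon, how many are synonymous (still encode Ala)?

Position 1: none → 0 synonymous.
Position 2: none → 0 synonymous.
Position 3: GCC, GCA, GCG → 3 synonymous.
Total: 0 + 0 + 3 = 3.

3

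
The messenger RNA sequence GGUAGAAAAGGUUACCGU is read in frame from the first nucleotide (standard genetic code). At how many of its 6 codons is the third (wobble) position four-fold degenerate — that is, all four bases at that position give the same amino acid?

3

Codon 1 GGU (Gly): third position 4-fold.
Codon 2 AGA (Arg): third position 2-fold.
Codon 3 AAA (Lys): third position 2-fold.
Codon 4 GGU (Gly): third position 4-fold.
Codon 5 UAC (Tyr): third position 2-fold.
Codon 6 CGU (Arg): third position 4-fold.
Four-fold degenerate third positions: 3.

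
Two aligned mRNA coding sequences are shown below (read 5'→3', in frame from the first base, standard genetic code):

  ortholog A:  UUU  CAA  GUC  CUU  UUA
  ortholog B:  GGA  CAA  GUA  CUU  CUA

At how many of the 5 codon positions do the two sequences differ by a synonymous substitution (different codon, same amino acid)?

2

Codon 1: UUU Phe / GGA Gly — nonsynonymous.
Codon 2: CAA Gln / CAA Gln — identical.
Codon 3: GUC Val / GUA Val — synonymous.
Codon 4: CUU Leu / CUU Leu — identical.
Codon 5: UUA Leu / CUA Leu — synonymous.
Synonymous differences: 2.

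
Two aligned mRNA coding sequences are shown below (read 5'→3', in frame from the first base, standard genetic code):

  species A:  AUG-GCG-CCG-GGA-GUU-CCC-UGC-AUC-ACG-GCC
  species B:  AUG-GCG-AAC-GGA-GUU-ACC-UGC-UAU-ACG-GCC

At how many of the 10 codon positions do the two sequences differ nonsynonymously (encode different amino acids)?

Codon 1: AUG Met / AUG Met — identical.
Codon 2: GCG Ala / GCG Ala — identical.
Codon 3: CCG Pro / AAC Asn — nonsynonymous.
Codon 4: GGA Gly / GGA Gly — identical.
Codon 5: GUU Val / GUU Val — identical.
Codon 6: CCC Pro / ACC Thr — nonsynonymous.
Codon 7: UGC Cys / UGC Cys — identical.
Codon 8: AUC Ile / UAU Tyr — nonsynonymous.
Codon 9: ACG Thr / ACG Thr — identical.
Codon 10: GCC Ala / GCC Ala — identical.
Nonsynonymous differences: 3.

3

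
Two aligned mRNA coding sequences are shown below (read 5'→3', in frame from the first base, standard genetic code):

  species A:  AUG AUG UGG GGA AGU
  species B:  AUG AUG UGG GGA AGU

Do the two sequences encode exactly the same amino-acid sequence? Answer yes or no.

yes

Codon 1: AUG Met / AUG Met — identical.
Codon 2: AUG Met / AUG Met — identical.
Codon 3: UGG Trp / UGG Trp — identical.
Codon 4: GGA Gly / GGA Gly — identical.
Codon 5: AGU Ser / AGU Ser — identical.
Nonsynonymous differences: 0 → same protein.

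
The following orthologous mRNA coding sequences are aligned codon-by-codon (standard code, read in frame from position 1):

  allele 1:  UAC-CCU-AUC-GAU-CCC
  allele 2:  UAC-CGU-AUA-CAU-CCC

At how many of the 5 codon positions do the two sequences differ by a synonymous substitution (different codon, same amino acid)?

Codon 1: UAC Tyr / UAC Tyr — identical.
Codon 2: CCU Pro / CGU Arg — nonsynonymous.
Codon 3: AUC Ile / AUA Ile — synonymous.
Codon 4: GAU Asp / CAU His — nonsynonymous.
Codon 5: CCC Pro / CCC Pro — identical.
Synonymous differences: 1.

1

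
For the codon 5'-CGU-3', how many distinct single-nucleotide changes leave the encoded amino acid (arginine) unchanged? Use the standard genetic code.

Position 1: none → 0 synonymous.
Position 2: none → 0 synonymous.
Position 3: CGC, CGA, CGG → 3 synonymous.
Total: 0 + 0 + 3 = 3.

3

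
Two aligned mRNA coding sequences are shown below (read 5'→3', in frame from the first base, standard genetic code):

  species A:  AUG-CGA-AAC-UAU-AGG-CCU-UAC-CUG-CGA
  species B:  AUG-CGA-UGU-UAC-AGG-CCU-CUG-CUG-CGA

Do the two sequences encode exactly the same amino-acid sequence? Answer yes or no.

Codon 1: AUG Met / AUG Met — identical.
Codon 2: CGA Arg / CGA Arg — identical.
Codon 3: AAC Asn / UGU Cys — nonsynonymous.
Codon 4: UAU Tyr / UAC Tyr — synonymous.
Codon 5: AGG Arg / AGG Arg — identical.
Codon 6: CCU Pro / CCU Pro — identical.
Codon 7: UAC Tyr / CUG Leu — nonsynonymous.
Codon 8: CUG Leu / CUG Leu — identical.
Codon 9: CGA Arg / CGA Arg — identical.
Nonsynonymous differences: 2 → different protein.

no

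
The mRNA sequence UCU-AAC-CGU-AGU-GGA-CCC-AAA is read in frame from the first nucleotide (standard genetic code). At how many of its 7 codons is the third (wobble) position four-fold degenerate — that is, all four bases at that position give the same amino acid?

Codon 1 UCU (Ser): third position 4-fold.
Codon 2 AAC (Asn): third position 2-fold.
Codon 3 CGU (Arg): third position 4-fold.
Codon 4 AGU (Ser): third position 2-fold.
Codon 5 GGA (Gly): third position 4-fold.
Codon 6 CCC (Pro): third position 4-fold.
Codon 7 AAA (Lys): third position 2-fold.
Four-fold degenerate third positions: 4.

4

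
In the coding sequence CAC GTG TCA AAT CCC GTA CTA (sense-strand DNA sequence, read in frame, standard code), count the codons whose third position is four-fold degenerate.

Codon 1 CAC (His): third position 2-fold.
Codon 2 GTG (Val): third position 4-fold.
Codon 3 TCA (Ser): third position 4-fold.
Codon 4 AAT (Asn): third position 2-fold.
Codon 5 CCC (Pro): third position 4-fold.
Codon 6 GTA (Val): third position 4-fold.
Codon 7 CTA (Leu): third position 4-fold.
Four-fold degenerate third positions: 5.

5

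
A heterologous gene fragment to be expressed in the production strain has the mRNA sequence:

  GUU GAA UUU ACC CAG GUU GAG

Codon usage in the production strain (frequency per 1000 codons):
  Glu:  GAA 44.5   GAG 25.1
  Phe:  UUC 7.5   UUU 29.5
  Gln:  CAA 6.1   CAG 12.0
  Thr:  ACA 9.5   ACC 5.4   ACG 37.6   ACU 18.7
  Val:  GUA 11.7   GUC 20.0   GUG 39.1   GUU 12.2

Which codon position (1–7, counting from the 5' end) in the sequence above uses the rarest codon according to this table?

4

Codon 1 GUU (Val): 12.2 per 1000.
Codon 2 GAA (Glu): 44.5 per 1000.
Codon 3 UUU (Phe): 29.5 per 1000.
Codon 4 ACC (Thr): 5.4 per 1000.
Codon 5 CAG (Gln): 12.0 per 1000.
Codon 6 GUU (Val): 12.2 per 1000.
Codon 7 GAG (Glu): 25.1 per 1000.
Lowest frequency is 5.4 at codon 4.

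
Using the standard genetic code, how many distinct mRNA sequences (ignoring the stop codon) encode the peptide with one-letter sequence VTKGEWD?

Val: 4 codons.
Thr: 4 codons.
Lys: 2 codons.
Gly: 4 codons.
Glu: 2 codons.
Trp: 1 codon.
Asp: 2 codons.
4 × 4 × 2 × 4 × 2 × 1 × 2 = 512.

512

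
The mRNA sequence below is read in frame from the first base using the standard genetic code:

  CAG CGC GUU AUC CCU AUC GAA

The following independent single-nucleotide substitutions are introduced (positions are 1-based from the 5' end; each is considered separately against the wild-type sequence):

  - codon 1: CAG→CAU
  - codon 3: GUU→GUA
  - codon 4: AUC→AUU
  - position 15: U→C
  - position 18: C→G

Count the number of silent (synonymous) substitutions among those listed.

Codon 1: CAG (Gln) → CAU (His) — missense.
Codon 3: GUU (Val) → GUA (Val) — synonymous.
Codon 4: AUC (Ile) → AUU (Ile) — synonymous.
Codon 5: CCU (Pro) → CCC (Pro) — synonymous.
Codon 6: AUC (Ile) → AUG (Met) — missense.
Synonymous: 3 of 5.

3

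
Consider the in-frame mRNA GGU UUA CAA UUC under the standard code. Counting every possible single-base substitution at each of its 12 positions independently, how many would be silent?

7

Codon 1 (GGU, Gly): 3 synonymous substitutions.
Codon 2 (UUA, Leu): 2 synonymous substitutions.
Codon 3 (CAA, Gln): 1 synonymous substitution.
Codon 4 (UUC, Phe): 1 synonymous substitution.
Total: 3 + 2 + 1 + 1 = 7.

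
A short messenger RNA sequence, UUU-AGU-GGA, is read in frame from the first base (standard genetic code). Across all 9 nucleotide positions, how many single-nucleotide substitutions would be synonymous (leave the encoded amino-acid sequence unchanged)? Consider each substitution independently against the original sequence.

5

Codon 1 (UUU, Phe): 1 synonymous substitution.
Codon 2 (AGU, Ser): 1 synonymous substitution.
Codon 3 (GGA, Gly): 3 synonymous substitutions.
Total: 1 + 1 + 3 = 5.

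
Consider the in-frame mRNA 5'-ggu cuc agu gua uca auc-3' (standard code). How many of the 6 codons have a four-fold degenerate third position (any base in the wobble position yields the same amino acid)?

Codon 1 GGU (Gly): third position 4-fold.
Codon 2 CUC (Leu): third position 4-fold.
Codon 3 AGU (Ser): third position 2-fold.
Codon 4 GUA (Val): third position 4-fold.
Codon 5 UCA (Ser): third position 4-fold.
Codon 6 AUC (Ile): third position 3-fold.
Four-fold degenerate third positions: 4.

4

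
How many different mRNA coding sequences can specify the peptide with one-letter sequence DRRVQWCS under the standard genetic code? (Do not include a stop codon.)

Asp: 2 codons.
Arg: 6 codons.
Arg: 6 codons.
Val: 4 codons.
Gln: 2 codons.
Trp: 1 codon.
Cys: 2 codons.
Ser: 6 codons.
2 × 6 × 6 × 4 × 2 × 1 × 2 × 6 = 6912.

6912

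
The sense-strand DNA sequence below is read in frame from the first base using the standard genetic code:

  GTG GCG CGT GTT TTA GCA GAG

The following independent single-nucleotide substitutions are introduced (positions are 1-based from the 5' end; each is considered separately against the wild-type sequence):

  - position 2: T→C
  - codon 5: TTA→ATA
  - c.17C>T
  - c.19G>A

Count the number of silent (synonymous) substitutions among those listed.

0

Codon 1: GTG (Val) → GCG (Ala) — missense.
Codon 5: TTA (Leu) → ATA (Ile) — missense.
Codon 6: GCA (Ala) → GTA (Val) — missense.
Codon 7: GAG (Glu) → AAG (Lys) — missense.
Synonymous: 0 of 4.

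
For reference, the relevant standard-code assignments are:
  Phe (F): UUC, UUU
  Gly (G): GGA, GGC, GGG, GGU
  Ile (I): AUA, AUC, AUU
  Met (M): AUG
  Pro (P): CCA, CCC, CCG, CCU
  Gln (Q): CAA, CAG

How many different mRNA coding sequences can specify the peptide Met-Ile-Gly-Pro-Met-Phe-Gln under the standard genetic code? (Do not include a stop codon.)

Met: 1 codon.
Ile: 3 codons.
Gly: 4 codons.
Pro: 4 codons.
Met: 1 codon.
Phe: 2 codons.
Gln: 2 codons.
1 × 3 × 4 × 4 × 1 × 2 × 2 = 192.

192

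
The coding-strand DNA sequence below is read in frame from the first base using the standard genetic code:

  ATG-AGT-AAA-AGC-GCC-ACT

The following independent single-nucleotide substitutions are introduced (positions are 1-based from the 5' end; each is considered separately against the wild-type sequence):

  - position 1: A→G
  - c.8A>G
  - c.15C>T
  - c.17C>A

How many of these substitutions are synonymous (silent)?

Codon 1: ATG (Met) → GTG (Val) — missense.
Codon 3: AAA (Lys) → AGA (Arg) — missense.
Codon 5: GCC (Ala) → GCT (Ala) — synonymous.
Codon 6: ACT (Thr) → AAT (Asn) — missense.
Synonymous: 1 of 4.

1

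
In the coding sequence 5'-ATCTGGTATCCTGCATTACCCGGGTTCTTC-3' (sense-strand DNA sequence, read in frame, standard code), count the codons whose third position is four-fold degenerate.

Codon 1 ATC (Ile): third position 3-fold.
Codon 2 TGG (Trp): third position 1-fold.
Codon 3 TAT (Tyr): third position 2-fold.
Codon 4 CCT (Pro): third position 4-fold.
Codon 5 GCA (Ala): third position 4-fold.
Codon 6 TTA (Leu): third position 2-fold.
Codon 7 CCC (Pro): third position 4-fold.
Codon 8 GGG (Gly): third position 4-fold.
Codon 9 TTC (Phe): third position 2-fold.
Codon 10 TTC (Phe): third position 2-fold.
Four-fold degenerate third positions: 4.

4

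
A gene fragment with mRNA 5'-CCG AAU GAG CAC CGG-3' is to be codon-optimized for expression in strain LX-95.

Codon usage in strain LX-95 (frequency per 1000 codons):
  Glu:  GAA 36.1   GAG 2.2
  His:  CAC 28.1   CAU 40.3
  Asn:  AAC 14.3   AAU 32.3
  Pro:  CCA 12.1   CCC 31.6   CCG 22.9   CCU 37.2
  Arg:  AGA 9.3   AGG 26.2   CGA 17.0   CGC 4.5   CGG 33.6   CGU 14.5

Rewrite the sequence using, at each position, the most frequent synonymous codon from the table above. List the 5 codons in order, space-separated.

Codon 1 (Pro): best is CCU at 37.2.
Codon 2 (Asn): best is AAU at 32.3.
Codon 3 (Glu): best is GAA at 36.1.
Codon 4 (His): best is CAU at 40.3.
Codon 5 (Arg): best is CGG at 33.6.

CCU AAU GAA CAU CGG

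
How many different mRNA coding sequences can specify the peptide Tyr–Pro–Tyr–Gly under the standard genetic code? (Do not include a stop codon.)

64

Tyr: 2 codons.
Pro: 4 codons.
Tyr: 2 codons.
Gly: 4 codons.
2 × 4 × 2 × 4 = 64.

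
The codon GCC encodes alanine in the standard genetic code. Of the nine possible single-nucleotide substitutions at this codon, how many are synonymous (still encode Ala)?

Position 1: none → 0 synonymous.
Position 2: none → 0 synonymous.
Position 3: GCT, GCA, GCG → 3 synonymous.
Total: 0 + 0 + 3 = 3.

3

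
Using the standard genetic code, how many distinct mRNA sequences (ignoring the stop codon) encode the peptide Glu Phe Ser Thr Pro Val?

Glu: 2 codons.
Phe: 2 codons.
Ser: 6 codons.
Thr: 4 codons.
Pro: 4 codons.
Val: 4 codons.
2 × 2 × 6 × 4 × 4 × 4 = 1536.

1536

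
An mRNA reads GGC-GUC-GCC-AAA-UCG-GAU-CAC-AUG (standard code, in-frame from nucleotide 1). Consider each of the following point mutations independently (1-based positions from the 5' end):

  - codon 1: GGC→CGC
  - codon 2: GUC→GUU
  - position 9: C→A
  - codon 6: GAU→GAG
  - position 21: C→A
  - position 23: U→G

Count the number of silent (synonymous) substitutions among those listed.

2

Codon 1: GGC (Gly) → CGC (Arg) — missense.
Codon 2: GUC (Val) → GUU (Val) — synonymous.
Codon 3: GCC (Ala) → GCA (Ala) — synonymous.
Codon 6: GAU (Asp) → GAG (Glu) — missense.
Codon 7: CAC (His) → CAA (Gln) — missense.
Codon 8: AUG (Met) → AGG (Arg) — missense.
Synonymous: 2 of 6.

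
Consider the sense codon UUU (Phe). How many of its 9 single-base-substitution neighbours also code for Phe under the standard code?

1

Position 1: none → 0 synonymous.
Position 2: none → 0 synonymous.
Position 3: UUC → 1 synonymous.
Total: 0 + 0 + 1 = 1.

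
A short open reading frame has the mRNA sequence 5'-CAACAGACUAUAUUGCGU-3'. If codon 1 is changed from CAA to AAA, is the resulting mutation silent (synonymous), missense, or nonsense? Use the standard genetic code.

Position 1 falls in codon 1: CAA → Gln.
After the substitution the codon is AAA → Lys.
Gln ≠ Lys, so this is a missense mutation.

missense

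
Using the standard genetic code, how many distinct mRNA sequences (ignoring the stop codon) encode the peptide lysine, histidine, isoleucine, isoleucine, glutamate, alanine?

288

Lys: 2 codons.
His: 2 codons.
Ile: 3 codons.
Ile: 3 codons.
Glu: 2 codons.
Ala: 4 codons.
2 × 2 × 3 × 3 × 2 × 4 = 288.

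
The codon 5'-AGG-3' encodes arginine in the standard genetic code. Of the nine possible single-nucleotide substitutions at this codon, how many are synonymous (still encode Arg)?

Position 1: CGG → 1 synonymous.
Position 2: none → 0 synonymous.
Position 3: AGA → 1 synonymous.
Total: 1 + 0 + 1 = 2.

2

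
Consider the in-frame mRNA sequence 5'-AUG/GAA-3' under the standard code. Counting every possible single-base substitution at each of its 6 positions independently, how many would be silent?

Codon 1 (AUG, Met): 0 synonymous substitutions.
Codon 2 (GAA, Glu): 1 synonymous substitution.
Total: 0 + 1 = 1.

1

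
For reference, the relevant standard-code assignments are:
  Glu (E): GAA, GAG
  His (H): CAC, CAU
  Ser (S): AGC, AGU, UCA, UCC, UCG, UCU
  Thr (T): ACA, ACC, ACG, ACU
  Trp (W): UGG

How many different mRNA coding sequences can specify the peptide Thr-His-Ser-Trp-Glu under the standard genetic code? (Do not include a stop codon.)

Thr: 4 codons.
His: 2 codons.
Ser: 6 codons.
Trp: 1 codon.
Glu: 2 codons.
4 × 2 × 6 × 1 × 2 = 96.

96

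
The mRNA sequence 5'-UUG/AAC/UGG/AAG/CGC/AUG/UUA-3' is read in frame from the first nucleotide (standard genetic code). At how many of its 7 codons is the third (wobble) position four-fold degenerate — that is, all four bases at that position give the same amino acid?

1

Codon 1 UUG (Leu): third position 2-fold.
Codon 2 AAC (Asn): third position 2-fold.
Codon 3 UGG (Trp): third position 1-fold.
Codon 4 AAG (Lys): third position 2-fold.
Codon 5 CGC (Arg): third position 4-fold.
Codon 6 AUG (Met): third position 1-fold.
Codon 7 UUA (Leu): third position 2-fold.
Four-fold degenerate third positions: 1.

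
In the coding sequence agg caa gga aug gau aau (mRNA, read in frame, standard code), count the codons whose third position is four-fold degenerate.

1

Codon 1 AGG (Arg): third position 2-fold.
Codon 2 CAA (Gln): third position 2-fold.
Codon 3 GGA (Gly): third position 4-fold.
Codon 4 AUG (Met): third position 1-fold.
Codon 5 GAU (Asp): third position 2-fold.
Codon 6 AAU (Asn): third position 2-fold.
Four-fold degenerate third positions: 1.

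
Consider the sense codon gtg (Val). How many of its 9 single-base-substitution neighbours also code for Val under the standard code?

Position 1: none → 0 synonymous.
Position 2: none → 0 synonymous.
Position 3: GTT, GTC, GTA → 3 synonymous.
Total: 0 + 0 + 3 = 3.

3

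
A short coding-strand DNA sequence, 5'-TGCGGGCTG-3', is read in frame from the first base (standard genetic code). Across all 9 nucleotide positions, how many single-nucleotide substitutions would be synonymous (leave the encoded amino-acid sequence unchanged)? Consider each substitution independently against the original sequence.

8

Codon 1 (TGC, Cys): 1 synonymous substitution.
Codon 2 (GGG, Gly): 3 synonymous substitutions.
Codon 3 (CTG, Leu): 4 synonymous substitutions.
Total: 1 + 3 + 4 = 8.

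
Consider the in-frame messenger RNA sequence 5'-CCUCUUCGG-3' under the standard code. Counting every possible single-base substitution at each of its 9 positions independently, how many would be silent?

Codon 1 (CCU, Pro): 3 synonymous substitutions.
Codon 2 (CUU, Leu): 3 synonymous substitutions.
Codon 3 (CGG, Arg): 4 synonymous substitutions.
Total: 3 + 3 + 4 = 10.

10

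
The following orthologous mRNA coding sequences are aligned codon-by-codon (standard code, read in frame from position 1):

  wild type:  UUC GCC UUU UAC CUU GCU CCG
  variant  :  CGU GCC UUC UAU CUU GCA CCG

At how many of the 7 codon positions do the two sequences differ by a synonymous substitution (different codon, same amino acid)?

Codon 1: UUC Phe / CGU Arg — nonsynonymous.
Codon 2: GCC Ala / GCC Ala — identical.
Codon 3: UUU Phe / UUC Phe — synonymous.
Codon 4: UAC Tyr / UAU Tyr — synonymous.
Codon 5: CUU Leu / CUU Leu — identical.
Codon 6: GCU Ala / GCA Ala — synonymous.
Codon 7: CCG Pro / CCG Pro — identical.
Synonymous differences: 3.

3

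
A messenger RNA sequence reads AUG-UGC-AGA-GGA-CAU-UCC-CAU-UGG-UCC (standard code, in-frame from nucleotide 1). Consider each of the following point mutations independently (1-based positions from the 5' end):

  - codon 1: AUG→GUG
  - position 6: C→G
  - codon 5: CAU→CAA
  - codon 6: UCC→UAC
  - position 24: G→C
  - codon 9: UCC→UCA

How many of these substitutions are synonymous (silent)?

1

Codon 1: AUG (Met) → GUG (Val) — missense.
Codon 2: UGC (Cys) → UGG (Trp) — missense.
Codon 5: CAU (His) → CAA (Gln) — missense.
Codon 6: UCC (Ser) → UAC (Tyr) — missense.
Codon 8: UGG (Trp) → UGC (Cys) — missense.
Codon 9: UCC (Ser) → UCA (Ser) — synonymous.
Synonymous: 1 of 6.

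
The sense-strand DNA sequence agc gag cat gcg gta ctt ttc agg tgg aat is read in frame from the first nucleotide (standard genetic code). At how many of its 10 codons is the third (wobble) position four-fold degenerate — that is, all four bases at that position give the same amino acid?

Codon 1 AGC (Ser): third position 2-fold.
Codon 2 GAG (Glu): third position 2-fold.
Codon 3 CAT (His): third position 2-fold.
Codon 4 GCG (Ala): third position 4-fold.
Codon 5 GTA (Val): third position 4-fold.
Codon 6 CTT (Leu): third position 4-fold.
Codon 7 TTC (Phe): third position 2-fold.
Codon 8 AGG (Arg): third position 2-fold.
Codon 9 TGG (Trp): third position 1-fold.
Codon 10 AAT (Asn): third position 2-fold.
Four-fold degenerate third positions: 3.

3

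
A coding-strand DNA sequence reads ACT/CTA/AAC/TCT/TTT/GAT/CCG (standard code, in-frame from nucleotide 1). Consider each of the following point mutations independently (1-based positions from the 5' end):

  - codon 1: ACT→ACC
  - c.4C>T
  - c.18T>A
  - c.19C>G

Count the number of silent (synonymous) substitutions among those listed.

2

Codon 1: ACT (Thr) → ACC (Thr) — synonymous.
Codon 2: CTA (Leu) → TTA (Leu) — synonymous.
Codon 6: GAT (Asp) → GAA (Glu) — missense.
Codon 7: CCG (Pro) → GCG (Ala) — missense.
Synonymous: 2 of 4.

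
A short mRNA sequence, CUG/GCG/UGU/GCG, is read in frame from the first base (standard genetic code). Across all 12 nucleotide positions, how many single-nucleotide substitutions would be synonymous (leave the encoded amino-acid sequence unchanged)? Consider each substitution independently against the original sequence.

11

Codon 1 (CUG, Leu): 4 synonymous substitutions.
Codon 2 (GCG, Ala): 3 synonymous substitutions.
Codon 3 (UGU, Cys): 1 synonymous substitution.
Codon 4 (GCG, Ala): 3 synonymous substitutions.
Total: 4 + 3 + 1 + 3 = 11.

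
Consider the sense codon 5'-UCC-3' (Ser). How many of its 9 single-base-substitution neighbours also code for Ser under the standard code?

3

Position 1: none → 0 synonymous.
Position 2: none → 0 synonymous.
Position 3: UCU, UCA, UCG → 3 synonymous.
Total: 0 + 0 + 3 = 3.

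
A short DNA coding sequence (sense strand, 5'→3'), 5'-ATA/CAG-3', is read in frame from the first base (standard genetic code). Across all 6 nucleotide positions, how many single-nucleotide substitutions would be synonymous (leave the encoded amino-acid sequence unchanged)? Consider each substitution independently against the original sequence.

Codon 1 (ATA, Ile): 2 synonymous substitutions.
Codon 2 (CAG, Gln): 1 synonymous substitution.
Total: 2 + 1 = 3.

3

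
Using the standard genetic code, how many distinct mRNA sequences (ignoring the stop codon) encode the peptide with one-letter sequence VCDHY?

64

Val: 4 codons.
Cys: 2 codons.
Asp: 2 codons.
His: 2 codons.
Tyr: 2 codons.
4 × 2 × 2 × 2 × 2 = 64.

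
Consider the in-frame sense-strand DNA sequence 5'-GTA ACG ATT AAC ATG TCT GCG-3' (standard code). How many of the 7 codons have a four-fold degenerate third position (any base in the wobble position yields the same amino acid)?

4

Codon 1 GTA (Val): third position 4-fold.
Codon 2 ACG (Thr): third position 4-fold.
Codon 3 ATT (Ile): third position 3-fold.
Codon 4 AAC (Asn): third position 2-fold.
Codon 5 ATG (Met): third position 1-fold.
Codon 6 TCT (Ser): third position 4-fold.
Codon 7 GCG (Ala): third position 4-fold.
Four-fold degenerate third positions: 4.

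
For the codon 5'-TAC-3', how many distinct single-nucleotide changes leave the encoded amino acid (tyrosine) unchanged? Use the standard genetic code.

1

Position 1: none → 0 synonymous.
Position 2: none → 0 synonymous.
Position 3: TAT → 1 synonymous.
Total: 0 + 0 + 1 = 1.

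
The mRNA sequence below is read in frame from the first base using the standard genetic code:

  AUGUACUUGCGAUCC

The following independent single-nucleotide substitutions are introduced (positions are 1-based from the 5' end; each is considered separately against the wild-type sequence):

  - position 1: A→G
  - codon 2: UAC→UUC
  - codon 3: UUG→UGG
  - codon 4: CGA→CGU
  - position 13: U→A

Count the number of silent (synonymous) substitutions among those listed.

1

Codon 1: AUG (Met) → GUG (Val) — missense.
Codon 2: UAC (Tyr) → UUC (Phe) — missense.
Codon 3: UUG (Leu) → UGG (Trp) — missense.
Codon 4: CGA (Arg) → CGU (Arg) — synonymous.
Codon 5: UCC (Ser) → ACC (Thr) — missense.
Synonymous: 1 of 5.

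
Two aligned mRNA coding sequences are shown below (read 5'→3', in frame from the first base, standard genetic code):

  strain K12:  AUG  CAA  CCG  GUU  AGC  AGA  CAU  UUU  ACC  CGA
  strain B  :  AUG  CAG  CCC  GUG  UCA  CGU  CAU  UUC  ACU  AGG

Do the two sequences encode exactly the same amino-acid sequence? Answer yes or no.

Codon 1: AUG Met / AUG Met — identical.
Codon 2: CAA Gln / CAG Gln — synonymous.
Codon 3: CCG Pro / CCC Pro — synonymous.
Codon 4: GUU Val / GUG Val — synonymous.
Codon 5: AGC Ser / UCA Ser — synonymous.
Codon 6: AGA Arg / CGU Arg — synonymous.
Codon 7: CAU His / CAU His — identical.
Codon 8: UUU Phe / UUC Phe — synonymous.
Codon 9: ACC Thr / ACU Thr — synonymous.
Codon 10: CGA Arg / AGG Arg — synonymous.
Nonsynonymous differences: 0 → same protein.

yes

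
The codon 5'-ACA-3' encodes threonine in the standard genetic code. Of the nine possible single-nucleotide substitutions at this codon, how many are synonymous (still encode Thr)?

3

Position 1: none → 0 synonymous.
Position 2: none → 0 synonymous.
Position 3: ACU, ACC, ACG → 3 synonymous.
Total: 0 + 0 + 3 = 3.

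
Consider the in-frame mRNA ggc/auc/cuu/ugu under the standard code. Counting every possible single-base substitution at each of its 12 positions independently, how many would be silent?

Codon 1 (GGC, Gly): 3 synonymous substitutions.
Codon 2 (AUC, Ile): 2 synonymous substitutions.
Codon 3 (CUU, Leu): 3 synonymous substitutions.
Codon 4 (UGU, Cys): 1 synonymous substitution.
Total: 3 + 2 + 3 + 1 = 9.

9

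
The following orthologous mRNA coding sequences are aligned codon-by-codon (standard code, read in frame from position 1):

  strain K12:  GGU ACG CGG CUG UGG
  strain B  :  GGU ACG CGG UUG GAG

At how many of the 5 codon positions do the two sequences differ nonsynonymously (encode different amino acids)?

1

Codon 1: GGU Gly / GGU Gly — identical.
Codon 2: ACG Thr / ACG Thr — identical.
Codon 3: CGG Arg / CGG Arg — identical.
Codon 4: CUG Leu / UUG Leu — synonymous.
Codon 5: UGG Trp / GAG Glu — nonsynonymous.
Nonsynonymous differences: 1.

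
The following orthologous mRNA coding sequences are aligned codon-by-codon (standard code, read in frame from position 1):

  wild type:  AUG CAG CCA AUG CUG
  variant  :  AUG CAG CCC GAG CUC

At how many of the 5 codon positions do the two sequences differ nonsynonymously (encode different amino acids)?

1

Codon 1: AUG Met / AUG Met — identical.
Codon 2: CAG Gln / CAG Gln — identical.
Codon 3: CCA Pro / CCC Pro — synonymous.
Codon 4: AUG Met / GAG Glu — nonsynonymous.
Codon 5: CUG Leu / CUC Leu — synonymous.
Nonsynonymous differences: 1.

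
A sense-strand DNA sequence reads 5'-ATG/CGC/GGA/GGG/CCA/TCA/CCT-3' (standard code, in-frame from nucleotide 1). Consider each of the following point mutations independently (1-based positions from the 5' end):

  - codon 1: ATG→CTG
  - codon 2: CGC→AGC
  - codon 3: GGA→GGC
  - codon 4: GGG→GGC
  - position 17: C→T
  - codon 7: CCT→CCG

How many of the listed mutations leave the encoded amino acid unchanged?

3

Codon 1: ATG (Met) → CTG (Leu) — missense.
Codon 2: CGC (Arg) → AGC (Ser) — missense.
Codon 3: GGA (Gly) → GGC (Gly) — synonymous.
Codon 4: GGG (Gly) → GGC (Gly) — synonymous.
Codon 6: TCA (Ser) → TTA (Leu) — missense.
Codon 7: CCT (Pro) → CCG (Pro) — synonymous.
Synonymous: 3 of 6.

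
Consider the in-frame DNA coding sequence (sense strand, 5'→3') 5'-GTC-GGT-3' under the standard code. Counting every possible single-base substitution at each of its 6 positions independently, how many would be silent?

6

Codon 1 (GTC, Val): 3 synonymous substitutions.
Codon 2 (GGT, Gly): 3 synonymous substitutions.
Total: 3 + 3 = 6.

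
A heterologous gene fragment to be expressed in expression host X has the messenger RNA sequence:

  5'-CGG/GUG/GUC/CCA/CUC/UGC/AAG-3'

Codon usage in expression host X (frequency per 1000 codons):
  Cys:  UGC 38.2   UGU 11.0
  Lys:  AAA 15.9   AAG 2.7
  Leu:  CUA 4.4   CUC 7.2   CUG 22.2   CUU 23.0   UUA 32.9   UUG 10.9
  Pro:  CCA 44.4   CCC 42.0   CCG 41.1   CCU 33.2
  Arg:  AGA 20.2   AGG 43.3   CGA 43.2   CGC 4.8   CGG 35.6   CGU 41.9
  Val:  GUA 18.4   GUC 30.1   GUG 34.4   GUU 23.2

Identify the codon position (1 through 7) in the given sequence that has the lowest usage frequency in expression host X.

7

Codon 1 CGG (Arg): 35.6 per 1000.
Codon 2 GUG (Val): 34.4 per 1000.
Codon 3 GUC (Val): 30.1 per 1000.
Codon 4 CCA (Pro): 44.4 per 1000.
Codon 5 CUC (Leu): 7.2 per 1000.
Codon 6 UGC (Cys): 38.2 per 1000.
Codon 7 AAG (Lys): 2.7 per 1000.
Lowest frequency is 2.7 at codon 7.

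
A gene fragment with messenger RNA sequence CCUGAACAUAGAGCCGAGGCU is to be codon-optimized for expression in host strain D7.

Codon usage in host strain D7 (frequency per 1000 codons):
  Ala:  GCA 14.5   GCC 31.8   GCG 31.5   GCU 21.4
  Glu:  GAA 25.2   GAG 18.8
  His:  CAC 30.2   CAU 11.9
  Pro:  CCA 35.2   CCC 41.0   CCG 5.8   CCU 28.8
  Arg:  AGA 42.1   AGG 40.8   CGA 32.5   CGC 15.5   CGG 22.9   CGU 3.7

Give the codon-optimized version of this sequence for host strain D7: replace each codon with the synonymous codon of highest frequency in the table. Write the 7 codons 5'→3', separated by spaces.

Codon 1 (Pro): best is CCC at 41.0.
Codon 2 (Glu): best is GAA at 25.2.
Codon 3 (His): best is CAC at 30.2.
Codon 4 (Arg): best is AGA at 42.1.
Codon 5 (Ala): best is GCC at 31.8.
Codon 6 (Glu): best is GAA at 25.2.
Codon 7 (Ala): best is GCC at 31.8.

CCC GAA CAC AGA GCC GAA GCC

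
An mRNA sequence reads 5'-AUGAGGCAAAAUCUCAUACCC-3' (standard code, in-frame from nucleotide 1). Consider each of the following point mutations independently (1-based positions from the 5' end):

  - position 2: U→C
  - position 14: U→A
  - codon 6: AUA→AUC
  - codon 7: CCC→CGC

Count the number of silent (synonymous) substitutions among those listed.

Codon 1: AUG (Met) → ACG (Thr) — missense.
Codon 5: CUC (Leu) → CAC (His) — missense.
Codon 6: AUA (Ile) → AUC (Ile) — synonymous.
Codon 7: CCC (Pro) → CGC (Arg) — missense.
Synonymous: 1 of 4.

1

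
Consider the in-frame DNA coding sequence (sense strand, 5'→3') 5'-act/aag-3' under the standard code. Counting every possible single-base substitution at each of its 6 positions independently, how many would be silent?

Codon 1 (ACT, Thr): 3 synonymous substitutions.
Codon 2 (AAG, Lys): 1 synonymous substitution.
Total: 3 + 1 = 4.

4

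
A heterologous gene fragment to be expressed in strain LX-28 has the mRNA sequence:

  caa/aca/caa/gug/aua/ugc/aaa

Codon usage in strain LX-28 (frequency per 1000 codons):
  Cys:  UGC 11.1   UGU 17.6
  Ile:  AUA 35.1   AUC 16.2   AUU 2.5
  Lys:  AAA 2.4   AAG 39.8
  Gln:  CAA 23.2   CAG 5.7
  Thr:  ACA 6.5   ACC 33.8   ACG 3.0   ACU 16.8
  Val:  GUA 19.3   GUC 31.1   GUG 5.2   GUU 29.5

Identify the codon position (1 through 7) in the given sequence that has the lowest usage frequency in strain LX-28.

7

Codon 1 CAA (Gln): 23.2 per 1000.
Codon 2 ACA (Thr): 6.5 per 1000.
Codon 3 CAA (Gln): 23.2 per 1000.
Codon 4 GUG (Val): 5.2 per 1000.
Codon 5 AUA (Ile): 35.1 per 1000.
Codon 6 UGC (Cys): 11.1 per 1000.
Codon 7 AAA (Lys): 2.4 per 1000.
Lowest frequency is 2.4 at codon 7.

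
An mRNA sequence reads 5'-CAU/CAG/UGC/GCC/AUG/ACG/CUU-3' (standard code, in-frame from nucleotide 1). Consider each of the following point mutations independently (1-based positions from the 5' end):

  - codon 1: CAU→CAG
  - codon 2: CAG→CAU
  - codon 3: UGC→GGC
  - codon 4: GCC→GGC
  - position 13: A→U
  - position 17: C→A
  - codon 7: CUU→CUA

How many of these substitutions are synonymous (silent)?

Codon 1: CAU (His) → CAG (Gln) — missense.
Codon 2: CAG (Gln) → CAU (His) — missense.
Codon 3: UGC (Cys) → GGC (Gly) — missense.
Codon 4: GCC (Ala) → GGC (Gly) — missense.
Codon 5: AUG (Met) → UUG (Leu) — missense.
Codon 6: ACG (Thr) → AAG (Lys) — missense.
Codon 7: CUU (Leu) → CUA (Leu) — synonymous.
Synonymous: 1 of 7.

1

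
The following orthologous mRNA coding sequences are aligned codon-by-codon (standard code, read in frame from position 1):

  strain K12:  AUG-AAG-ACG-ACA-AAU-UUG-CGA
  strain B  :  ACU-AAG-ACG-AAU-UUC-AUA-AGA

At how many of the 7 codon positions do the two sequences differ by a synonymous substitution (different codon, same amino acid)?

Codon 1: AUG Met / ACU Thr — nonsynonymous.
Codon 2: AAG Lys / AAG Lys — identical.
Codon 3: ACG Thr / ACG Thr — identical.
Codon 4: ACA Thr / AAU Asn — nonsynonymous.
Codon 5: AAU Asn / UUC Phe — nonsynonymous.
Codon 6: UUG Leu / AUA Ile — nonsynonymous.
Codon 7: CGA Arg / AGA Arg — synonymous.
Synonymous differences: 1.

1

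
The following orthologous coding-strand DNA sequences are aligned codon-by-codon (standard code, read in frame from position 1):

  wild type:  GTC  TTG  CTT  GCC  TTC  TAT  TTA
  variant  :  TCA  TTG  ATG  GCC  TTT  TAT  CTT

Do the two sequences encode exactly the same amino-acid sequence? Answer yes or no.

no

Codon 1: GTC Val / TCA Ser — nonsynonymous.
Codon 2: TTG Leu / TTG Leu — identical.
Codon 3: CTT Leu / ATG Met — nonsynonymous.
Codon 4: GCC Ala / GCC Ala — identical.
Codon 5: TTC Phe / TTT Phe — synonymous.
Codon 6: TAT Tyr / TAT Tyr — identical.
Codon 7: TTA Leu / CTT Leu — synonymous.
Nonsynonymous differences: 2 → different protein.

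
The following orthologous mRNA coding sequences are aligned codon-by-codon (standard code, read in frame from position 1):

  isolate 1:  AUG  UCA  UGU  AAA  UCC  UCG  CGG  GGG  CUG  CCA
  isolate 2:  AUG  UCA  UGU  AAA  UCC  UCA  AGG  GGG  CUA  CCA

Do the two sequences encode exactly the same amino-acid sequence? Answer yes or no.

yes

Codon 1: AUG Met / AUG Met — identical.
Codon 2: UCA Ser / UCA Ser — identical.
Codon 3: UGU Cys / UGU Cys — identical.
Codon 4: AAA Lys / AAA Lys — identical.
Codon 5: UCC Ser / UCC Ser — identical.
Codon 6: UCG Ser / UCA Ser — synonymous.
Codon 7: CGG Arg / AGG Arg — synonymous.
Codon 8: GGG Gly / GGG Gly — identical.
Codon 9: CUG Leu / CUA Leu — synonymous.
Codon 10: CCA Pro / CCA Pro — identical.
Nonsynonymous differences: 0 → same protein.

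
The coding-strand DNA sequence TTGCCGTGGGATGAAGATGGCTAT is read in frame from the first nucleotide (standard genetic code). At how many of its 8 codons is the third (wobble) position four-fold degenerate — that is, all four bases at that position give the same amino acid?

2

Codon 1 TTG (Leu): third position 2-fold.
Codon 2 CCG (Pro): third position 4-fold.
Codon 3 TGG (Trp): third position 1-fold.
Codon 4 GAT (Asp): third position 2-fold.
Codon 5 GAA (Glu): third position 2-fold.
Codon 6 GAT (Asp): third position 2-fold.
Codon 7 GGC (Gly): third position 4-fold.
Codon 8 TAT (Tyr): third position 2-fold.
Four-fold degenerate third positions: 2.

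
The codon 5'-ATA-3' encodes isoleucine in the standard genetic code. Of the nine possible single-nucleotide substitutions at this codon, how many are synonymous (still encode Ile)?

Position 1: none → 0 synonymous.
Position 2: none → 0 synonymous.
Position 3: ATT, ATC → 2 synonymous.
Total: 0 + 0 + 2 = 2.

2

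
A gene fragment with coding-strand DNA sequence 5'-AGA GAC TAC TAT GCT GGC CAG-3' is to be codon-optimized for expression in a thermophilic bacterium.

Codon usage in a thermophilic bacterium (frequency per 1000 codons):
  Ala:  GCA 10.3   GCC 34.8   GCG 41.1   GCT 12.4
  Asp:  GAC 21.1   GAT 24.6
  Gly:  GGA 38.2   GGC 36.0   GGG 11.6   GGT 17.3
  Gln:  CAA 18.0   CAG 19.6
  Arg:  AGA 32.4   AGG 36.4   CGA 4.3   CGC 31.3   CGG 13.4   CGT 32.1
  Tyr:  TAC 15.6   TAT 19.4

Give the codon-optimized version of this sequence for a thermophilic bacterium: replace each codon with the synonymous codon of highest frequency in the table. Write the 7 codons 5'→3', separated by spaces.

Codon 1 (Arg): best is AGG at 36.4.
Codon 2 (Asp): best is GAT at 24.6.
Codon 3 (Tyr): best is TAT at 19.4.
Codon 4 (Tyr): best is TAT at 19.4.
Codon 5 (Ala): best is GCG at 41.1.
Codon 6 (Gly): best is GGA at 38.2.
Codon 7 (Gln): best is CAG at 19.6.

AGG GAT TAT TAT GCG GGA CAG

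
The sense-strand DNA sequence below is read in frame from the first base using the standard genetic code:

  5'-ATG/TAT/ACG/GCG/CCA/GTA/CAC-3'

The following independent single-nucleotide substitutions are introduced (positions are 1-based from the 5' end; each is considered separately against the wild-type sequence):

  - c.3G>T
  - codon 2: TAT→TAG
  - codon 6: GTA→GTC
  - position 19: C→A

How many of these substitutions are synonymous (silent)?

1

Codon 1: ATG (Met) → ATT (Ile) — missense.
Codon 2: TAT (Tyr) → TAG (Stop) — nonsense.
Codon 6: GTA (Val) → GTC (Val) — synonymous.
Codon 7: CAC (His) → AAC (Asn) — missense.
Synonymous: 1 of 4.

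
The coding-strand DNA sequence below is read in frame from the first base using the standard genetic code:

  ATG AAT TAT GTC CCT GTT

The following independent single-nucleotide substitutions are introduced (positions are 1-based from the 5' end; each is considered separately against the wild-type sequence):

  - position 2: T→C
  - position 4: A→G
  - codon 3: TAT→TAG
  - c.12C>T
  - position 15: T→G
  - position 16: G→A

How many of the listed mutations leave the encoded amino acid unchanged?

Codon 1: ATG (Met) → ACG (Thr) — missense.
Codon 2: AAT (Asn) → GAT (Asp) — missense.
Codon 3: TAT (Tyr) → TAG (Stop) — nonsense.
Codon 4: GTC (Val) → GTT (Val) — synonymous.
Codon 5: CCT (Pro) → CCG (Pro) — synonymous.
Codon 6: GTT (Val) → ATT (Ile) — missense.
Synonymous: 2 of 6.

2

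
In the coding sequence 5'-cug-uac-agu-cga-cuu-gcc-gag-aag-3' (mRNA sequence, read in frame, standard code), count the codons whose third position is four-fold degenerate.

Codon 1 CUG (Leu): third position 4-fold.
Codon 2 UAC (Tyr): third position 2-fold.
Codon 3 AGU (Ser): third position 2-fold.
Codon 4 CGA (Arg): third position 4-fold.
Codon 5 CUU (Leu): third position 4-fold.
Codon 6 GCC (Ala): third position 4-fold.
Codon 7 GAG (Glu): third position 2-fold.
Codon 8 AAG (Lys): third position 2-fold.
Four-fold degenerate third positions: 4.

4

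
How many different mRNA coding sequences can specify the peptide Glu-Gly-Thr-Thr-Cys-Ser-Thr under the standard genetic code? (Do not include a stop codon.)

6144

Glu: 2 codons.
Gly: 4 codons.
Thr: 4 codons.
Thr: 4 codons.
Cys: 2 codons.
Ser: 6 codons.
Thr: 4 codons.
2 × 4 × 4 × 4 × 2 × 6 × 4 = 6144.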